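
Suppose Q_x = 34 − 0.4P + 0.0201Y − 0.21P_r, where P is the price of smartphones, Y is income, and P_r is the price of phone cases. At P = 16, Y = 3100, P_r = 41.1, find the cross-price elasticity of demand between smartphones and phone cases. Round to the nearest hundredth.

Q_x = 34 − 0.4(16) + 0.0201(3100) − 0.21(41.1) = 34 − 6.4 + 62.31 − 8.631 = 81.279.
∂Q_x/∂P_r = −0.21, so E_xy = -0.21·(41.1/81.279) ≈ -0.11.
E_xy < 0: the goods are complements.

-0.11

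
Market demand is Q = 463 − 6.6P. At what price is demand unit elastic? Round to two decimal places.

35.08

For linear demand Q = a − bP, E = −bP/(a − bP). |E| = 1 ⇒ bP = a − bP ⇒ P = a/(2b).
P = 463/(2·6.6) ≈ 35.08.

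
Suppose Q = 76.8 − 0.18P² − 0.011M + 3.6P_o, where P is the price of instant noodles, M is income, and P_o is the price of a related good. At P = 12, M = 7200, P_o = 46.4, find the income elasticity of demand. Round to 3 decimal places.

Q = 76.8 − 0.18(12)² − 0.011(7200) + 3.6(46.4) = 76.8 − 25.92 − 79.2 + 167.04 = 138.72.
∂Q/∂M = −0.011, so E_I = -0.011·(7200/138.72) ≈ -0.571.
E_I < 0: inferior good.

-0.571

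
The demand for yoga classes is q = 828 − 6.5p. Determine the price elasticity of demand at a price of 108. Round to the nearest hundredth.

At p = 108, q = 126.
dq/dp = −6.5.
Point elasticity E = (dq/dp)·(p/q) = -6.5 × 108/126 ≈ -5.57.
|E| > 1, so demand is elastic at this price.

-5.57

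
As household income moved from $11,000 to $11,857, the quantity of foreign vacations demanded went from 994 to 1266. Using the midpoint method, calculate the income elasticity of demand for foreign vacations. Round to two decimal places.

3.21

%ΔQ = (1266 − 994)/[(994+1266)/2] = 272/1130 ≈ 0.2407.
%ΔY = (11,857 − 11,000)/[(11,000+11,857)/2] = 857/11428.5 ≈ 0.0750.
E_I = %ΔQ/%ΔY ≈ 3.21.
E_I > 1: normal good (luxury).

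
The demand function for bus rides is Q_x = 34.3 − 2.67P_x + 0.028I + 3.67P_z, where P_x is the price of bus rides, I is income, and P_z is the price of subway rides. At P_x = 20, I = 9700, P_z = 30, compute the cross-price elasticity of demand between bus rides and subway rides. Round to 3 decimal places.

0.304

Q_x = 34.3 − 2.67(20) + 0.028(9700) + 3.67(30) = 34.3 − 53.4 + 271.6 + 110.1 = 362.6.
∂Q_x/∂P_z = +3.67, so E_xy = 3.67·(30/362.6) ≈ 0.304.
E_xy > 0: the goods are substitutes.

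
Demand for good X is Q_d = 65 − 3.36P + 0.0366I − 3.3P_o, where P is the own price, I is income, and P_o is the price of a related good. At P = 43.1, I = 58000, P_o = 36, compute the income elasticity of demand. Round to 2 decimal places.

Evaluating quantity at (P, I, P_o) gives Q_d = 65 − 3.36(43.1) + 0.0366(58000) − 3.3(36) = 65 − 144.816 + 2122.8 − 118.8 = 1924.184.
∂Q_d/∂I = +0.0366, so E_I = 0.0366·(58000/1924.184) ≈ 1.10.
E_I > 1: normal good (luxury).

1.10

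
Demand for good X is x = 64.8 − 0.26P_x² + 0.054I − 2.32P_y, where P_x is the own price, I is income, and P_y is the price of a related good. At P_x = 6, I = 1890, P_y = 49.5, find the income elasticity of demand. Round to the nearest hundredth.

2.39

At the given point, x = 64.8 − 0.26(6)² + 0.054(1890) − 2.32(49.5) = 64.8 − 9.36 + 102.06 − 114.84 = 42.66.
∂x/∂I = +0.054, so E_I = 0.054·(1890/42.66) ≈ 2.39.
E_I > 1: normal good (luxury).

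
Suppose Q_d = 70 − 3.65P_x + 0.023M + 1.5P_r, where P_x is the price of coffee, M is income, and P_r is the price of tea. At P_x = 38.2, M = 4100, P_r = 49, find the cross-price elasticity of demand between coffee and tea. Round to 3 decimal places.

0.747

At the given point, Q_d = 70 − 3.65(38.2) + 0.023(4100) + 1.5(49) = 70 − 139.43 + 94.3 + 73.5 = 98.37.
∂Q_d/∂P_r = +1.5, so E_xy = 1.5·(49/98.37) ≈ 0.747.
E_xy > 0: the goods are substitutes.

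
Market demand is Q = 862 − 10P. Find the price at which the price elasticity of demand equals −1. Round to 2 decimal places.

For linear demand Q = a − bP, E = −bP/(a − bP). |E| = 1 ⇒ bP = a − bP ⇒ P = a/(2b).
P = 862/(2·10) = 43.10.

43.10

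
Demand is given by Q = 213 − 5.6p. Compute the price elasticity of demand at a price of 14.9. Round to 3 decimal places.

-0.644

At p = 14.9, Q = 129.56.
dQ/dp = −5.6.
Point elasticity E = (dQ/dp)·(p/Q) = -5.6 × 14.9/129.56 ≈ -0.644.
|E| < 1, so demand is inelastic at this price.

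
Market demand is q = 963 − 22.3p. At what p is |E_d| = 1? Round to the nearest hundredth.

For linear demand q = a − bp, E = −bp/(a − bp). |E| = 1 ⇒ bp = a − bp ⇒ p = a/(2b).
p = 963/(2·22.3) ≈ 21.59.

21.59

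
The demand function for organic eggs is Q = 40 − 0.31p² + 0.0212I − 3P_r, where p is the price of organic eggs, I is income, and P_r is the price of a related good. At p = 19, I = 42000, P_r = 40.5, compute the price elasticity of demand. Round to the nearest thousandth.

-0.321

First evaluate Q: 40 − 0.31(19)² + 0.0212(42000) − 3(40.5) = 40 − 111.91 + 890.4 − 121.5 = 696.99.
∂Q/∂p = −2·0.31·p = -11.78, so E_p = -11.78·(19/696.99) ≈ -0.321.
|E_p| < 1: demand is inelastic.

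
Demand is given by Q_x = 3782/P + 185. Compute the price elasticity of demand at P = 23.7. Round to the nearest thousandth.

-0.463

At P = 23.7, Q_x = 344.5781.
dQ_x/dP = −3782/P² = −6.7333.
Point elasticity E = (dQ_x/dP)·(P/Q_x) = -6.7333 × 23.7/344.5781 ≈ -0.463.
|E| < 1, so demand is inelastic at this price.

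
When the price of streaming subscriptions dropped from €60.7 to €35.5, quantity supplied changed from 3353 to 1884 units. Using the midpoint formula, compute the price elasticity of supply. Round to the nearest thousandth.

1.071

%Δq = (1884 − 3353)/[(3353 + 1884)/2] = -1469/2618.5 ≈ -0.5610.
%Δp = (35.5 − 60.7)/[(60.7 + 35.5)/2] = -25.2/48.1 ≈ -0.5239.
Arc elasticity E = %Δq/%Δp ≈ -0.5610/-0.5239 ≈ 1.071.
|E| > 1: supply is elastic over this range.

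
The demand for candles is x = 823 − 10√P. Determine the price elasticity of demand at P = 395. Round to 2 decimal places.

-0.16

At P = 395, x = 624.2539.
dx/dP = −10/(2√P) = −10/(2·19.8746).
Point elasticity E = (dx/dP)·(P/x) = -0.2516 × 395/624.2539 ≈ -0.16.
|E| < 1, so demand is inelastic at this price.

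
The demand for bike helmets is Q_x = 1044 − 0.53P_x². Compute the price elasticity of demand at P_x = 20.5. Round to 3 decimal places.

At P_x = 20.5, Q_x = 821.2675.
dQ_x/dP_x = −2·0.53·P_x = −21.73.
Point elasticity E = (dQ_x/dP_x)·(P_x/Q_x) = -21.73 × 20.5/821.2675 ≈ -0.542.
|E| < 1, so demand is inelastic at this price.

-0.542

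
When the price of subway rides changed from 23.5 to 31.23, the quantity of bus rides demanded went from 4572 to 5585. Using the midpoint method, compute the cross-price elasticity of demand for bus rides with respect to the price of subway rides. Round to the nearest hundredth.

%ΔQ_x = (5585 − 4572)/[(4572+5585)/2] = 1013/5078.5 ≈ 0.1995.
%ΔP_y = (31.23 − 23.5)/[(23.5+31.23)/2] ≈ 0.2825.
E_xy = 0.1995/0.2825 ≈ 0.71.
E_xy > 0, so bus rides and subway rides are substitutes.

0.71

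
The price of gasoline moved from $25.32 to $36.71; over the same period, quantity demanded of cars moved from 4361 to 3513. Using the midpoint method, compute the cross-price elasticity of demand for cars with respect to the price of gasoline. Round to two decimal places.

%ΔQ_x = (3513 − 4361)/[(4361+3513)/2] = -848/3937 ≈ -0.2154.
%ΔP_y = (36.71 − 25.32)/[(25.32+36.71)/2] ≈ 0.3672.
E_xy = -0.2154/0.3672 ≈ -0.59.
E_xy < 0, so cars and gasoline are complements.

-0.59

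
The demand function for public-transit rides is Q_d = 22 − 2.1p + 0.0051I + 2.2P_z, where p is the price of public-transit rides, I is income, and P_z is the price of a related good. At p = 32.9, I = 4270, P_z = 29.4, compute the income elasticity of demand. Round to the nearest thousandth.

0.553

Substituting, Q_d = 22 − 2.1(32.9) + 0.0051(4270) + 2.2(29.4) = 22 − 69.09 + 21.777 + 64.68 = 39.367.
∂Q_d/∂I = +0.0051, so E_I = 0.0051·(4270/39.367) ≈ 0.553.
E_I ∈ (0,1): normal good (necessity).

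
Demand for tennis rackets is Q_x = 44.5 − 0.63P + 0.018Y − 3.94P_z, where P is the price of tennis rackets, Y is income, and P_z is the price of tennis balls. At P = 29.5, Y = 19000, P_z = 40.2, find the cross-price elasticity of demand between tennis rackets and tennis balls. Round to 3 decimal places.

-0.756

First evaluate Q_x: 44.5 − 0.63(29.5) + 0.018(19000) − 3.94(40.2) = 44.5 − 18.585 + 342 − 158.388 = 209.527.
∂Q_x/∂P_z = −3.94, so E_xy = -3.94·(40.2/209.527) ≈ -0.756.
E_xy < 0: the goods are complements.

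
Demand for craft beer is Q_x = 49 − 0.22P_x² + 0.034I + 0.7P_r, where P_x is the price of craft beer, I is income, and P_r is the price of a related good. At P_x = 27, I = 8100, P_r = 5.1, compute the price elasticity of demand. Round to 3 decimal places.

At the given point, Q_x = 49 − 0.22(27)² + 0.034(8100) + 0.7(5.1) = 49 − 160.38 + 275.4 + 3.57 = 167.59.
∂Q_x/∂P_x = −2·0.22·P_x = -11.88, so E_p = -11.88·(27/167.59) ≈ -1.914.
|E_p| > 1: demand is elastic.

-1.914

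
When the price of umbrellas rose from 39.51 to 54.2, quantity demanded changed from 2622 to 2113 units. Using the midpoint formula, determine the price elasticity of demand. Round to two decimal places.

-0.69

%ΔQ = (2113 − 2622)/[(2622 + 2113)/2] = -509/2367.5 ≈ -0.2150.
%Δp = (54.2 − 39.51)/[(39.51 + 54.2)/2] = 14.69/46.855 ≈ 0.3135.
Arc elasticity E = %ΔQ/%Δp ≈ -0.2150/0.3135 ≈ -0.69.
|E| < 1: demand is inelastic over this range.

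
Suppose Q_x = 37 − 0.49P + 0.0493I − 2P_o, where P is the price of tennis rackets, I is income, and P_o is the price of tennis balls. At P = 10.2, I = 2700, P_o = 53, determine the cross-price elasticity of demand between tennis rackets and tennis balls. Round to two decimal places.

-1.79

First evaluate Q_x: 37 − 0.49(10.2) + 0.0493(2700) − 2(53) = 37 − 4.998 + 133.11 − 106 = 59.112.
∂Q_x/∂P_o = −2, so E_xy = -2·(53/59.112) ≈ -1.79.
E_xy < 0: the goods are complements.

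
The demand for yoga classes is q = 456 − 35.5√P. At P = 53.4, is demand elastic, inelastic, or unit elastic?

inelastic

At P = 53.4, q = 196.5827.
dq/dP = −35.5/(2√P) = −35.5/(2·7.3075).
Point elasticity E = (dq/dP)·(P/q) = -2.429 × 53.4/196.5827 ≈ -0.660.
|E| ≈ 0.660 < 1, so demand is inelastic.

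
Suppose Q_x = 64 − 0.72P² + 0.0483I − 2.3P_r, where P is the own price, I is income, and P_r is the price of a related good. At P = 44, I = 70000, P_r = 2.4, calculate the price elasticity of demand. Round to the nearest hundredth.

-1.36

First evaluate Q_x: 64 − 0.72(44)² + 0.0483(70000) − 2.3(2.4) = 64 − 1393.92 + 3381 − 5.52 = 2045.56.
∂Q_x/∂P = −2·0.72·P = -63.36, so E_p = -63.36·(44/2045.56) ≈ -1.36.
|E_p| > 1: demand is elastic.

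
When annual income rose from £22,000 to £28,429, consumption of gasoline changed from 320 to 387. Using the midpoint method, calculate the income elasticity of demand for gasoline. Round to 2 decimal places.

%ΔQ = (387 − 320)/[(320+387)/2] = 67/353.5 ≈ 0.1895.
%ΔI = (28,429 − 22,000)/[(22,000+28,429)/2] = 6429/25214.5 ≈ 0.2550.
E_I = %ΔQ/%ΔI ≈ 0.74.
E_I ∈ (0,1): normal good (necessity).

0.74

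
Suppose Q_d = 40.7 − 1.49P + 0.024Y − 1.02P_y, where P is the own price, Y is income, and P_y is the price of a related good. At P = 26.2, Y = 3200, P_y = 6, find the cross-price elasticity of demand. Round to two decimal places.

Substituting, Q_d = 40.7 − 1.49(26.2) + 0.024(3200) − 1.02(6) = 40.7 − 39.038 + 76.8 − 6.12 = 72.342.
∂Q_d/∂P_y = −1.02, so E_xy = -1.02·(6/72.342) ≈ -0.08.
E_xy < 0: the goods are complements.

-0.08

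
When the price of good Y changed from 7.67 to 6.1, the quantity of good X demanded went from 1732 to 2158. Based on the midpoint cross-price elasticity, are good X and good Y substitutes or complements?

%ΔQ_x = (2158 − 1732)/[(1732+2158)/2] = 426/1945 ≈ 0.2190.
%ΔP_y = (6.1 − 7.67)/[(7.67+6.1)/2] ≈ -0.2280.
E_xy = 0.2190/-0.2280 ≈ -0.960.
E_xy < 0, so the goods are complements.

complements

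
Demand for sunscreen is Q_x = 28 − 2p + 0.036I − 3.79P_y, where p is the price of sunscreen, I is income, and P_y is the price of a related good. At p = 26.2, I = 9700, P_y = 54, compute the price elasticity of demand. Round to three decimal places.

-0.436

Evaluating quantity at (p, I, P_y) gives Q_x = 28 − 2(26.2) + 0.036(9700) − 3.79(54) = 28 − 52.4 + 349.2 − 204.66 = 120.14.
∂Q_x/∂p = −2, so E_p = (−2)·(26.2/120.14) ≈ -0.436.
|E_p| < 1: demand is inelastic.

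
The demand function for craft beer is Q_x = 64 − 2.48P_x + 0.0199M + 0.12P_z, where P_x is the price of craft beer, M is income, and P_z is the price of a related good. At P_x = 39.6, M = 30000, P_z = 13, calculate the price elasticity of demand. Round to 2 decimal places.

-0.17

Evaluating quantity at (P_x, M, P_z) gives Q_x = 64 − 2.48(39.6) + 0.0199(30000) + 0.12(13) = 64 − 98.208 + 597 + 1.56 = 564.352.
∂Q_x/∂P_x = −2.48, so E_p = (−2.48)·(39.6/564.352) ≈ -0.17.
|E_p| < 1: demand is inelastic.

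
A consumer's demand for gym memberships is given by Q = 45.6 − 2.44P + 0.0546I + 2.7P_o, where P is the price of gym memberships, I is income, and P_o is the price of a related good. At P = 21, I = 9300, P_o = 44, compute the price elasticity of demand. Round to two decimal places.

Substituting, Q = 45.6 − 2.44(21) + 0.0546(9300) + 2.7(44) = 45.6 − 51.24 + 507.78 + 118.8 = 620.94.
∂Q/∂P = −2.44, so E_p = (−2.44)·(21/620.94) ≈ -0.08.
|E_p| < 1: demand is inelastic.

-0.08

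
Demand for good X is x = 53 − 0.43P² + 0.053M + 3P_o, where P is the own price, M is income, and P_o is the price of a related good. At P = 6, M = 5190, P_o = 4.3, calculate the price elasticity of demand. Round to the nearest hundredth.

First evaluate x: 53 − 0.43(6)² + 0.053(5190) + 3(4.3) = 53 − 15.48 + 275.07 + 12.9 = 325.49.
∂x/∂P = −2·0.43·P = -5.16, so E_p = -5.16·(6/325.49) ≈ -0.10.
|E_p| < 1: demand is inelastic.

-0.10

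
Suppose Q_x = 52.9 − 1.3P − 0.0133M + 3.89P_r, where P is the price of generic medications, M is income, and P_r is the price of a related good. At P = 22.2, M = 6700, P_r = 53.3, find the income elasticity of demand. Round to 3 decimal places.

-0.626

At the given point, Q_x = 52.9 − 1.3(22.2) − 0.0133(6700) + 3.89(53.3) = 52.9 − 28.86 − 89.11 + 207.337 = 142.267.
∂Q_x/∂M = −0.0133, so E_I = -0.0133·(6700/142.267) ≈ -0.626.
E_I < 0: inferior good.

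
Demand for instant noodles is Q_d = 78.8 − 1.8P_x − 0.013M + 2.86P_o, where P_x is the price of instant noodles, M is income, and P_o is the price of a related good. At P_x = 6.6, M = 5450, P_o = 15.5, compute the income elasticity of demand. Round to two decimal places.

-1.75

Q_d = 78.8 − 1.8(6.6) − 0.013(5450) + 2.86(15.5) = 78.8 − 11.88 − 70.85 + 44.33 = 40.4.
∂Q_d/∂M = −0.013, so E_I = -0.013·(5450/40.4) ≈ -1.75.
E_I < 0: inferior good.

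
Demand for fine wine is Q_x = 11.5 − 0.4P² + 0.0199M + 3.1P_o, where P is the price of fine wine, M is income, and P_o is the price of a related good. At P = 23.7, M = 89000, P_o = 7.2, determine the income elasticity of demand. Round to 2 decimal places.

1.12

At the given point, Q_x = 11.5 − 0.4(23.7)² + 0.0199(89000) + 3.1(7.2) = 11.5 − 224.676 + 1771.1 + 22.32 = 1580.244.
∂Q_x/∂M = +0.0199, so E_I = 0.0199·(89000/1580.244) ≈ 1.12.
E_I > 1: normal good (luxury).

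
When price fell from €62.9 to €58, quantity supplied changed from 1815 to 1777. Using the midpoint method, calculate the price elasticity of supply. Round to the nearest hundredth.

%Δq = (1777 − 1815)/[(1815 + 1777)/2] = -38/1796 ≈ -0.0212.
%Δp = (58 − 62.9)/[(62.9 + 58)/2] = -4.9/60.45 ≈ -0.0811.
Arc elasticity E = %Δq/%Δp ≈ -0.0212/-0.0811 ≈ 0.26.
|E| < 1: supply is inelastic over this range.

0.26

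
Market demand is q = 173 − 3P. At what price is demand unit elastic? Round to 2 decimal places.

28.83

For linear demand q = a − bP, E = −bP/(a − bP). |E| = 1 ⇒ bP = a − bP ⇒ P = a/(2b).
P = 173/(2·3) ≈ 28.83.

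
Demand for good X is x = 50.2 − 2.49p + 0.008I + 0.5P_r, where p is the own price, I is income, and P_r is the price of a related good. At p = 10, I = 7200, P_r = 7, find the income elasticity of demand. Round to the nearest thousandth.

First evaluate x: 50.2 − 2.49(10) + 0.008(7200) + 0.5(7) = 50.2 − 24.9 + 57.6 + 3.5 = 86.4.
∂x/∂I = +0.008, so E_I = 0.008·(7200/86.4) ≈ 0.667.
E_I ∈ (0,1): normal good (necessity).

0.667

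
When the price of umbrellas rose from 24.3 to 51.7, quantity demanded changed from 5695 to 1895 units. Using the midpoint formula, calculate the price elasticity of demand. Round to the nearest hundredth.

%ΔQ = (1895 − 5695)/[(5695 + 1895)/2] = -3800/3795 ≈ -1.0013.
%Δp = (51.7 − 24.3)/[(24.3 + 51.7)/2] = 27.4/38 ≈ 0.7211.
Arc elasticity E = %ΔQ/%Δp ≈ -1.0013/0.7211 ≈ -1.39.
|E| > 1: demand is elastic over this range.

-1.39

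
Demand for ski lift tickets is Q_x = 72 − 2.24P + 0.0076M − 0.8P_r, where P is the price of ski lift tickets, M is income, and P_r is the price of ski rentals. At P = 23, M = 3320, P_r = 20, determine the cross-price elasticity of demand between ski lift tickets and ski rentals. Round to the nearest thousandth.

At the given point, Q_x = 72 − 2.24(23) + 0.0076(3320) − 0.8(20) = 72 − 51.52 + 25.232 − 16 = 29.712.
∂Q_x/∂P_r = −0.8, so E_xy = -0.8·(20/29.712) ≈ -0.539.
E_xy < 0: the goods are complements.

-0.539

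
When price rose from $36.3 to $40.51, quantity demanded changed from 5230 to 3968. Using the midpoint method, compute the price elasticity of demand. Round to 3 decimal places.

%Δq = (3968 − 5230)/[(5230 + 3968)/2] = -1262/4599 ≈ -0.2744.
%Δp = (40.51 − 36.3)/[(36.3 + 40.51)/2] = 4.21/38.405 ≈ 0.1096.
Arc elasticity E = %Δq/%Δp ≈ -0.2744/0.1096 ≈ -2.503.
|E| > 1: demand is elastic over this range.

-2.503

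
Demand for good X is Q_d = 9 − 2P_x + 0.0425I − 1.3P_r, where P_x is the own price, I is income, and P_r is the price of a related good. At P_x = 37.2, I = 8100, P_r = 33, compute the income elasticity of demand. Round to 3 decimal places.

At the given point, Q_d = 9 − 2(37.2) + 0.0425(8100) − 1.3(33) = 9 − 74.4 + 344.25 − 42.9 = 235.95.
∂Q_d/∂I = +0.0425, so E_I = 0.0425·(8100/235.95) ≈ 1.459.
E_I > 1: normal good (luxury).

1.459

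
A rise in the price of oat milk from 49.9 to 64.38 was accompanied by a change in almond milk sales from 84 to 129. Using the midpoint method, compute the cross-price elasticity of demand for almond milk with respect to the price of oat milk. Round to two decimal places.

%ΔQ_x = (129 − 84)/[(84+129)/2] = 45/106.5 ≈ 0.4225.
%ΔP_y = (64.38 − 49.9)/[(49.9+64.38)/2] ≈ 0.2534.
E_xy = 0.4225/0.2534 ≈ 1.67.
E_xy > 0, so almond milk and oat milk are substitutes.

1.67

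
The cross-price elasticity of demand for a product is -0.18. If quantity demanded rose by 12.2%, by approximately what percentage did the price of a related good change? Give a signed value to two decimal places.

-67.78

%ΔQ ≈ E × %ΔP_y ⇒ %ΔP_y = %ΔQ / E = (12.2%)/(-0.18) ≈ -67.78%.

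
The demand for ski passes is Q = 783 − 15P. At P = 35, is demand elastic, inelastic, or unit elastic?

elastic

At P = 35, Q = 258.
dQ/dP = −15.
Point elasticity E = (dQ/dP)·(P/Q) = -15 × 35/258 ≈ -2.035.
|E| ≈ 2.035 > 1, so demand is elastic.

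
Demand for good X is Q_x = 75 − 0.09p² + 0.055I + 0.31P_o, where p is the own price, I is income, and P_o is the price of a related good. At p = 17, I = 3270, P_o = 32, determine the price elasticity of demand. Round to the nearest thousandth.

-0.218

Substituting, Q_x = 75 − 0.09(17)² + 0.055(3270) + 0.31(32) = 75 − 26.01 + 179.85 + 9.92 = 238.76.
∂Q_x/∂p = −2·0.09·p = -3.06, so E_p = -3.06·(17/238.76) ≈ -0.218.
|E_p| < 1: demand is inelastic.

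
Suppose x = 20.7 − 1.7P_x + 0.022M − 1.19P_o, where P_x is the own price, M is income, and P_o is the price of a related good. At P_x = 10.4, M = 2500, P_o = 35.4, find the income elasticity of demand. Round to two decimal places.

Evaluating quantity at (P_x, M, P_o) gives x = 20.7 − 1.7(10.4) + 0.022(2500) − 1.19(35.4) = 20.7 − 17.68 + 55 − 42.126 = 15.894.
∂x/∂M = +0.022, so E_I = 0.022·(2500/15.894) ≈ 3.46.
E_I > 1: normal good (luxury).

3.46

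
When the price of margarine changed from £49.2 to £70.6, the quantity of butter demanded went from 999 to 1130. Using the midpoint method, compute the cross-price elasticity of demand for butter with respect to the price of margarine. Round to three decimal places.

%ΔQ_x = (1130 − 999)/[(999+1130)/2] = 131/1064.5 ≈ 0.1231.
%ΔP_y = (70.6 − 49.2)/[(49.2+70.6)/2] ≈ 0.3573.
E_xy = 0.1231/0.3573 ≈ 0.344.
E_xy > 0, so butter and margarine are substitutes.

0.344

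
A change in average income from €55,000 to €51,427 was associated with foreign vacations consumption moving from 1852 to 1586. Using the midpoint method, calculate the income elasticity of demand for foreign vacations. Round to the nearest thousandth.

2.305

%ΔQ = (1586 − 1852)/[(1852+1586)/2] = -266/1719 ≈ -0.1547.
%ΔM = (51,427 − 55,000)/[(55,000+51,427)/2] = -3573/53213.5 ≈ -0.0671.
E_I = %ΔQ/%ΔM ≈ 2.305.
E_I > 1: normal good (luxury).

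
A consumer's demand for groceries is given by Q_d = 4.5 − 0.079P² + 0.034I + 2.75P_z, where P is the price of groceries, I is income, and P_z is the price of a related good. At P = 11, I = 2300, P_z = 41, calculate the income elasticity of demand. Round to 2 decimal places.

Substituting, Q_d = 4.5 − 0.079(11)² + 0.034(2300) + 2.75(41) = 4.5 − 9.559 + 78.2 + 112.75 = 185.891.
∂Q_d/∂I = +0.034, so E_I = 0.034·(2300/185.891) ≈ 0.42.
E_I ∈ (0,1): normal good (necessity).

0.42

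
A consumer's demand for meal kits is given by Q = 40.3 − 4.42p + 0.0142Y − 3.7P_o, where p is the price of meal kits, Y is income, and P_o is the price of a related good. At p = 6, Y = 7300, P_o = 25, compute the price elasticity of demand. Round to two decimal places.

-1.06

At the given point, Q = 40.3 − 4.42(6) + 0.0142(7300) − 3.7(25) = 40.3 − 26.52 + 103.66 − 92.5 = 24.94.
∂Q/∂p = −4.42, so E_p = (−4.42)·(6/24.94) ≈ -1.06.
|E_p| > 1: demand is elastic.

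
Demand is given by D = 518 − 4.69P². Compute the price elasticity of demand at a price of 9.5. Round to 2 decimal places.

At P = 9.5, D = 94.7275.
dD/dP = −2·4.69·P = −89.11.
Point elasticity E = (dD/dP)·(P/D) = -89.11 × 9.5/94.7275 ≈ -8.94.
|E| > 1, so demand is elastic at this price.

-8.94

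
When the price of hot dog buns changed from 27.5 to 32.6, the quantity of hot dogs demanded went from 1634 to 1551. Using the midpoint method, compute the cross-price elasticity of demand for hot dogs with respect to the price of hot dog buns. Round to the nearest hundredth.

-0.31

%ΔQ_x = (1551 − 1634)/[(1634+1551)/2] = -83/1592.5 ≈ -0.0521.
%ΔP_y = (32.6 − 27.5)/[(27.5+32.6)/2] ≈ 0.1697.
E_xy = -0.0521/0.1697 ≈ -0.31.
E_xy < 0, so hot dogs and hot dog buns are complements.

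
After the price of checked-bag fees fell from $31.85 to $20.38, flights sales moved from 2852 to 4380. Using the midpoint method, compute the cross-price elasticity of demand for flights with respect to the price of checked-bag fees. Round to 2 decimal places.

%ΔQ_x = (4380 − 2852)/[(2852+4380)/2] = 1528/3616 ≈ 0.4226.
%ΔP_y = (20.38 − 31.85)/[(31.85+20.38)/2] ≈ -0.4392.
E_xy = 0.4226/-0.4392 ≈ -0.96.
E_xy < 0, so flights and checked-bag fees are complements.

-0.96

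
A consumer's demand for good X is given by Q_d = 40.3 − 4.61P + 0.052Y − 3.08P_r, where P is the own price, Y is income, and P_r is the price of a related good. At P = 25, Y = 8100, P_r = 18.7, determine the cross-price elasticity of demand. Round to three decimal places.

-0.200

Evaluating quantity at (P, Y, P_r) gives Q_d = 40.3 − 4.61(25) + 0.052(8100) − 3.08(18.7) = 40.3 − 115.25 + 421.2 − 57.596 = 288.654.
∂Q_d/∂P_r = −3.08, so E_xy = -3.08·(18.7/288.654) ≈ -0.200.
E_xy < 0: the goods are complements.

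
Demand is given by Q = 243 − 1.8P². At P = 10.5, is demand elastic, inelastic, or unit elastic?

At P = 10.5, Q = 44.55.
dQ/dP = −2·1.8·P = −37.8.
Point elasticity E = (dQ/dP)·(P/Q) = -37.8 × 10.5/44.55 ≈ -8.909.
|E| ≈ 8.909 > 1, so demand is elastic.

elastic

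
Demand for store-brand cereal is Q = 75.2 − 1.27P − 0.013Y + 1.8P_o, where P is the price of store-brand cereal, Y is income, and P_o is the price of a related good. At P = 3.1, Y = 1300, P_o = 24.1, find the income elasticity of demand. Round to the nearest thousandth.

-0.173

Q = 75.2 − 1.27(3.1) − 0.013(1300) + 1.8(24.1) = 75.2 − 3.937 − 16.9 + 43.38 = 97.743.
∂Q/∂Y = −0.013, so E_I = -0.013·(1300/97.743) ≈ -0.173.
E_I < 0: inferior good.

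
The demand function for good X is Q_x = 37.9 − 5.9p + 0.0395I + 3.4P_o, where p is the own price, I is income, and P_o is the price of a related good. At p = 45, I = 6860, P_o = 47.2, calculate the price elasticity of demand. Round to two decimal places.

First evaluate Q_x: 37.9 − 5.9(45) + 0.0395(6860) + 3.4(47.2) = 37.9 − 265.5 + 270.97 + 160.48 = 203.85.
∂Q_x/∂p = −5.9, so E_p = (−5.9)·(45/203.85) ≈ -1.30.
|E_p| > 1: demand is elastic.

-1.30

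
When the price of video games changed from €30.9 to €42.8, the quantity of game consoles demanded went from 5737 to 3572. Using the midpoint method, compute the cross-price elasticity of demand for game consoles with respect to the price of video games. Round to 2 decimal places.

%ΔQ_x = (3572 − 5737)/[(5737+3572)/2] = -2165/4654.5 ≈ -0.4651.
%ΔP_y = (42.8 − 30.9)/[(30.9+42.8)/2] ≈ 0.3229.
E_xy = -0.4651/0.3229 ≈ -1.44.
E_xy < 0, so game consoles and video games are complements.

-1.44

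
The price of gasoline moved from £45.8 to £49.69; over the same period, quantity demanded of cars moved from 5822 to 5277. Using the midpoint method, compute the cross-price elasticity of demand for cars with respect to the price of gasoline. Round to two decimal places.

-1.21

%ΔQ_x = (5277 − 5822)/[(5822+5277)/2] = -545/5549.5 ≈ -0.0982.
%ΔP_y = (49.69 − 45.8)/[(45.8+49.69)/2] ≈ 0.0815.
E_xy = -0.0982/0.0815 ≈ -1.21.
E_xy < 0, so cars and gasoline are complements.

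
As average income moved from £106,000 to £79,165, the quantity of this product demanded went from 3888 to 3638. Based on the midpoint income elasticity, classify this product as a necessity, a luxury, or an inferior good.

%ΔQ = (3638 − 3888)/[(3888+3638)/2] = -250/3763 ≈ -0.0664.
%ΔM = (79,165 − 106,000)/[(106,000+79,165)/2] = -26835/92582.5 ≈ -0.2898.
E_I = %ΔQ/%ΔM ≈ 0.229.
E_I ∈ (0,1): normal good (necessity).

necessity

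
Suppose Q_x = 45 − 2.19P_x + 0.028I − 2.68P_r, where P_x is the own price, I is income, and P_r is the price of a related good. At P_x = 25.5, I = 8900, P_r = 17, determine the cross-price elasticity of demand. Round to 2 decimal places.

First evaluate Q_x: 45 − 2.19(25.5) + 0.028(8900) − 2.68(17) = 45 − 55.845 + 249.2 − 45.56 = 192.795.
∂Q_x/∂P_r = −2.68, so E_xy = -2.68·(17/192.795) ≈ -0.24.
E_xy < 0: the goods are complements.

-0.24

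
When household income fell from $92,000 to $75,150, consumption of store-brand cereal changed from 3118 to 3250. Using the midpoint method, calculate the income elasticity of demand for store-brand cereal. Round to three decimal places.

-0.206

%ΔQ = (3250 − 3118)/[(3118+3250)/2] = 132/3184 ≈ 0.0415.
%ΔM = (75,150 − 92,000)/[(92,000+75,150)/2] = -16850/83575 ≈ -0.2016.
E_I = %ΔQ/%ΔM ≈ -0.206.
E_I < 0: inferior good.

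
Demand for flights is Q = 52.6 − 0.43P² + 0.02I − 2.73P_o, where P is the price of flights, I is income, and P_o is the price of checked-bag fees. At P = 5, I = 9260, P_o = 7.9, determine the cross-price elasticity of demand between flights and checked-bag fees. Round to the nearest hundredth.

Evaluating quantity at (P, I, P_o) gives Q = 52.6 − 0.43(5)² + 0.02(9260) − 2.73(7.9) = 52.6 − 10.75 + 185.2 − 21.567 = 205.483.
∂Q/∂P_o = −2.73, so E_xy = -2.73·(7.9/205.483) ≈ -0.10.
E_xy < 0: the goods are complements.

-0.10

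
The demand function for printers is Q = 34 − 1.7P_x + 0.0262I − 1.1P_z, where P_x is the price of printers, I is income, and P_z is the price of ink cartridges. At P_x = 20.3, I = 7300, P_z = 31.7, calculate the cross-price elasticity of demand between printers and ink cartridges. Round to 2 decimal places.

-0.22

Evaluating quantity at (P_x, I, P_z) gives Q = 34 − 1.7(20.3) + 0.0262(7300) − 1.1(31.7) = 34 − 34.51 + 191.26 − 34.87 = 155.88.
∂Q/∂P_z = −1.1, so E_xy = -1.1·(31.7/155.88) ≈ -0.22.
E_xy < 0: the goods are complements.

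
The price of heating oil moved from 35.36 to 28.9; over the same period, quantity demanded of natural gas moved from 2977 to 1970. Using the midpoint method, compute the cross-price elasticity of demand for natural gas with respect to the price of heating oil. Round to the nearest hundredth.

2.02

%ΔQ_x = (1970 − 2977)/[(2977+1970)/2] = -1007/2473.5 ≈ -0.4071.
%ΔP_y = (28.9 − 35.36)/[(35.36+28.9)/2] ≈ -0.2011.
E_xy = -0.4071/-0.2011 ≈ 2.02.
E_xy > 0, so natural gas and heating oil are substitutes.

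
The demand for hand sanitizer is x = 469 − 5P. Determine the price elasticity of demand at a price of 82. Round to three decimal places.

-6.949

At P = 82, x = 59.
dx/dP = −5.
Point elasticity E = (dx/dP)·(P/x) = -5 × 82/59 ≈ -6.949.
|E| > 1, so demand is elastic at this price.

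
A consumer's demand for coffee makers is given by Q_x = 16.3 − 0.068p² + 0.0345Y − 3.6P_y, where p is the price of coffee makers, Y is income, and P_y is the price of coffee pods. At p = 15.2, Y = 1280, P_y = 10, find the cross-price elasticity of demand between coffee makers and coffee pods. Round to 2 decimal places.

Evaluating quantity at (p, Y, P_y) gives Q_x = 16.3 − 0.068(15.2)² + 0.0345(1280) − 3.6(10) = 16.3 − 15.7107 + 44.16 − 36 = 8.7493.
∂Q_x/∂P_y = −3.6, so E_xy = -3.6·(10/8.7493) ≈ -4.11.
E_xy < 0: the goods are complements.

-4.11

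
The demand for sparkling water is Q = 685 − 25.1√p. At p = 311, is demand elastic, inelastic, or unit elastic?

At p = 311, Q = 242.3567.
dQ/dp = −25.1/(2√p) = −25.1/(2·17.6352).
Point elasticity E = (dQ/dp)·(p/Q) = -0.7116 × 311/242.3567 ≈ -0.913.
|E| ≈ 0.913 < 1, so demand is inelastic.

inelastic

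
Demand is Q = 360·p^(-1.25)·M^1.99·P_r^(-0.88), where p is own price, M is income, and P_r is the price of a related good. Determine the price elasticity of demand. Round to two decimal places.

For a Cobb–Douglas (constant-elasticity) form Q = A·p^α·…, the elasticity with respect to p equals the exponent α at every point.
Here the exponent on p is -1.25, so the price elasticity of demand is -1.25.

-1.25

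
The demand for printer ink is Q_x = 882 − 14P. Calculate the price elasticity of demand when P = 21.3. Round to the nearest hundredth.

At P = 21.3, Q_x = 583.8.
dQ_x/dP = −14.
Point elasticity E = (dQ_x/dP)·(P/Q_x) = -14 × 21.3/583.8 ≈ -0.51.
|E| < 1, so demand is inelastic at this price.

-0.51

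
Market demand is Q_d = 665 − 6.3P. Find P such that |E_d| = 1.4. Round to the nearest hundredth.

Set −bP/(a − bP) = −1.4 ⇒ bP = 1.4(a − bP) ⇒ bP(1+1.4) = 1.4·a.
P = 1.4·665/(6.3·2.4) ≈ 61.57.

61.57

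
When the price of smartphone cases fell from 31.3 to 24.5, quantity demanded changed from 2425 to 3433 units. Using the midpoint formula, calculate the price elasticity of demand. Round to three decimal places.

%ΔQ = (3433 − 2425)/[(2425 + 3433)/2] = 1008/2929 ≈ 0.3441.
%Δp = (24.5 − 31.3)/[(31.3 + 24.5)/2] = -6.8/27.9 ≈ -0.2437.
Arc elasticity E = %ΔQ/%Δp ≈ 0.3441/-0.2437 ≈ -1.412.
|E| > 1: demand is elastic over this range.

-1.412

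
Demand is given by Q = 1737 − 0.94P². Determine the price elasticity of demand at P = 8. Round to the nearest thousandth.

-0.072

At P = 8, Q = 1676.84.
dQ/dP = −2·0.94·P = −15.04.
Point elasticity E = (dQ/dP)·(P/Q) = -15.04 × 8/1676.84 ≈ -0.072.
|E| < 1, so demand is inelastic at this price.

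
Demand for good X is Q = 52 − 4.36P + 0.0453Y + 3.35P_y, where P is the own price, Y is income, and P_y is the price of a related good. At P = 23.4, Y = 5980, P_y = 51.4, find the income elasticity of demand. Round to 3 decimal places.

At the given point, Q = 52 − 4.36(23.4) + 0.0453(5980) + 3.35(51.4) = 52 − 102.024 + 270.894 + 172.19 = 393.06.
∂Q/∂Y = +0.0453, so E_I = 0.0453·(5980/393.06) ≈ 0.689.
E_I ∈ (0,1): normal good (necessity).

0.689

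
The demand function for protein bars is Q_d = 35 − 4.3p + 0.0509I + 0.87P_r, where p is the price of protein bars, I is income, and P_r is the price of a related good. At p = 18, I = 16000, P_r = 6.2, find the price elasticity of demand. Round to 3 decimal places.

-0.100

Substituting, Q_d = 35 − 4.3(18) + 0.0509(16000) + 0.87(6.2) = 35 − 77.4 + 814.4 + 5.394 = 777.394.
∂Q_d/∂p = −4.3, so E_p = (−4.3)·(18/777.394) ≈ -0.100.
|E_p| < 1: demand is inelastic.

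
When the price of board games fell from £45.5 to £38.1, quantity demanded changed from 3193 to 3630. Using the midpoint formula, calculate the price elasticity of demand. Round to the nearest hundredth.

-0.72

%Δq = (3630 − 3193)/[(3193 + 3630)/2] = 437/3411.5 ≈ 0.1281.
%Δp = (38.1 − 45.5)/[(45.5 + 38.1)/2] = -7.4/41.8 ≈ -0.1770.
Arc elasticity E = %Δq/%Δp ≈ 0.1281/-0.1770 ≈ -0.72.
|E| < 1: demand is inelastic over this range.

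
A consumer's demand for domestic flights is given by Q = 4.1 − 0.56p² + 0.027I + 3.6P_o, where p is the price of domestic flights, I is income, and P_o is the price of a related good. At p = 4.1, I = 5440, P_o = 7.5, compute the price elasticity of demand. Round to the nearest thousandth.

At the given point, Q = 4.1 − 0.56(4.1)² + 0.027(5440) + 3.6(7.5) = 4.1 − 9.4136 + 146.88 + 27 = 168.5664.
∂Q/∂p = −2·0.56·p = -4.592, so E_p = -4.592·(4.1/168.5664) ≈ -0.112.
|E_p| < 1: demand is inelastic.

-0.112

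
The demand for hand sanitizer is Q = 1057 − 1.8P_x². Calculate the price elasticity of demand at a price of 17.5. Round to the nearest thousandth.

At P_x = 17.5, Q = 505.75.
dQ/dP_x = −2·1.8·P_x = −63.
Point elasticity E = (dQ/dP_x)·(P_x/Q) = -63 × 17.5/505.75 ≈ -2.180.
|E| > 1, so demand is elastic at this price.

-2.180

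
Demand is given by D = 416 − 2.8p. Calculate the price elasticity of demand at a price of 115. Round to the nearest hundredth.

-3.43

At p = 115, D = 94.
dD/dp = −2.8.
Point elasticity E = (dD/dp)·(p/D) = -2.8 × 115/94 ≈ -3.43.
|E| > 1, so demand is elastic at this price.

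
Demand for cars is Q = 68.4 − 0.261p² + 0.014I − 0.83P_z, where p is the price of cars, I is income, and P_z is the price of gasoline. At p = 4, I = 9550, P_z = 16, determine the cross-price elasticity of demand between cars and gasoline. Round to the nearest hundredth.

At the given point, Q = 68.4 − 0.261(4)² + 0.014(9550) − 0.83(16) = 68.4 − 4.176 + 133.7 − 13.28 = 184.644.
∂Q/∂P_z = −0.83, so E_xy = -0.83·(16/184.644) ≈ -0.07.
E_xy < 0: the goods are complements.

-0.07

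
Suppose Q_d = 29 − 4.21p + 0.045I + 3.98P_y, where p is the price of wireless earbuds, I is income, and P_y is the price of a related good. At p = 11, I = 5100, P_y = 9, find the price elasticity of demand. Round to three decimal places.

-0.187

At the given point, Q_d = 29 − 4.21(11) + 0.045(5100) + 3.98(9) = 29 − 46.31 + 229.5 + 35.82 = 248.01.
∂Q_d/∂p = −4.21, so E_p = (−4.21)·(11/248.01) ≈ -0.187.
|E_p| < 1: demand is inelastic.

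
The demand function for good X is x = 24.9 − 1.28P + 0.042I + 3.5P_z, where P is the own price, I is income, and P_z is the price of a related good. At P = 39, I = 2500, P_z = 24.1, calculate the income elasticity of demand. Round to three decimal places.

At the given point, x = 24.9 − 1.28(39) + 0.042(2500) + 3.5(24.1) = 24.9 − 49.92 + 105 + 84.35 = 164.33.
∂x/∂I = +0.042, so E_I = 0.042·(2500/164.33) ≈ 0.639.
E_I ∈ (0,1): normal good (necessity).

0.639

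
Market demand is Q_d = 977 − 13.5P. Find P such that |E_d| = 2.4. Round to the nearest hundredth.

51.08

Set −bP/(a − bP) = −2.4 ⇒ bP = 2.4(a − bP) ⇒ bP(1+2.4) = 2.4·a.
P = 2.4·977/(13.5·3.4) ≈ 51.08.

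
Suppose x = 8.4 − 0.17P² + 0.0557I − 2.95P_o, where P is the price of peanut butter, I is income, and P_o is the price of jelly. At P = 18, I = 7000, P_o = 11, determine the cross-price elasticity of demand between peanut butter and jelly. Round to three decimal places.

-0.104

x = 8.4 − 0.17(18)² + 0.0557(7000) − 2.95(11) = 8.4 − 55.08 + 389.9 − 32.45 = 310.77.
∂x/∂P_o = −2.95, so E_xy = -2.95·(11/310.77) ≈ -0.104.
E_xy < 0: the goods are complements.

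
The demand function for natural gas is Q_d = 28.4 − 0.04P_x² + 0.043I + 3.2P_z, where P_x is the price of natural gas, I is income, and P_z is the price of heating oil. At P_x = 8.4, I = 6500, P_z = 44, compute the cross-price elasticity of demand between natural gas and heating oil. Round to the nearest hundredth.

0.32

Evaluating quantity at (P_x, I, P_z) gives Q_d = 28.4 − 0.04(8.4)² + 0.043(6500) + 3.2(44) = 28.4 − 2.8224 + 279.5 + 140.8 = 445.8776.
∂Q_d/∂P_z = +3.2, so E_xy = 3.2·(44/445.8776) ≈ 0.32.
E_xy > 0: the goods are substitutes.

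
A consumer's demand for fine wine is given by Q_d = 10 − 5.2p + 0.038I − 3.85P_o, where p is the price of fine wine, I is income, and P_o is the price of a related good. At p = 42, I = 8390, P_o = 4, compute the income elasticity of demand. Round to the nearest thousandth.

3.355

First evaluate Q_d: 10 − 5.2(42) + 0.038(8390) − 3.85(4) = 10 − 218.4 + 318.82 − 15.4 = 95.02.
∂Q_d/∂I = +0.038, so E_I = 0.038·(8390/95.02) ≈ 3.355.
E_I > 1: normal good (luxury).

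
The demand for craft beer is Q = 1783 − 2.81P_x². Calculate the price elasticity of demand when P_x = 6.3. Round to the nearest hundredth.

-0.13

At P_x = 6.3, Q = 1671.4711.
dQ/dP_x = −2·2.81·P_x = −35.406.
Point elasticity E = (dQ/dP_x)·(P_x/Q) = -35.406 × 6.3/1671.4711 ≈ -0.13.
|E| < 1, so demand is inelastic at this price.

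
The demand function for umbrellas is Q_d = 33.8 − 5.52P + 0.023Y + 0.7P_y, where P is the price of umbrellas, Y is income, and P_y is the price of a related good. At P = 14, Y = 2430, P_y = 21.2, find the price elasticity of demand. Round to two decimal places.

Evaluating quantity at (P, Y, P_y) gives Q_d = 33.8 − 5.52(14) + 0.023(2430) + 0.7(21.2) = 33.8 − 77.28 + 55.89 + 14.84 = 27.25.
∂Q_d/∂P = −5.52, so E_p = (−5.52)·(14/27.25) ≈ -2.84.
|E_p| > 1: demand is elastic.

-2.84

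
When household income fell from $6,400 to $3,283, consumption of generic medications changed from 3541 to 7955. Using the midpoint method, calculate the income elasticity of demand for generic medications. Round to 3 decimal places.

-1.193

%ΔQ = (7955 − 3541)/[(3541+7955)/2] = 4414/5748 ≈ 0.7679.
%ΔI = (3,283 − 6,400)/[(6,400+3,283)/2] = -3117/4841.5 ≈ -0.6438.
E_I = %ΔQ/%ΔI ≈ -1.193.
E_I < 0: inferior good.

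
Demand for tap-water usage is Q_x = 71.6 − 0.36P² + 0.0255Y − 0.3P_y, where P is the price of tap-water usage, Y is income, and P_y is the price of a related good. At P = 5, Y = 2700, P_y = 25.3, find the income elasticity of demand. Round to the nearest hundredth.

Q_x = 71.6 − 0.36(5)² + 0.0255(2700) − 0.3(25.3) = 71.6 − 9 + 68.85 − 7.59 = 123.86.
∂Q_x/∂Y = +0.0255, so E_I = 0.0255·(2700/123.86) ≈ 0.56.
E_I ∈ (0,1): normal good (necessity).

0.56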